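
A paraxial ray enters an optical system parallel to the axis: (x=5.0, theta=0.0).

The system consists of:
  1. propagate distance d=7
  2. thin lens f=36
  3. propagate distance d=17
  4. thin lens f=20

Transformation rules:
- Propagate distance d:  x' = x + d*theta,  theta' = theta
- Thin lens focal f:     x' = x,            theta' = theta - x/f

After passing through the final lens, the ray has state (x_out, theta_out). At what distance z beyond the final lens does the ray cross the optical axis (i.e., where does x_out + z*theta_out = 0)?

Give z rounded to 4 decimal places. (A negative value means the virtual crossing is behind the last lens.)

Answer: 9.7436

Derivation:
Initial: x=5.0000 theta=0.0000
After 1 (propagate distance d=7): x=5.0000 theta=0.0000
After 2 (thin lens f=36): x=5.0000 theta=-5/36 (≈-0.1389)
After 3 (propagate distance d=17): x=95/36 (≈2.6389) theta=-5/36 (≈-0.1389)
After 4 (thin lens f=20): x=95/36 (≈2.6389) theta=-13/48 (≈-0.2708)
z_focus = -x_out/theta_out = -(95/36)/(-13/48) = 380/39 ≈ 9.7436
Rounded to 4 decimal places: z = 9.7436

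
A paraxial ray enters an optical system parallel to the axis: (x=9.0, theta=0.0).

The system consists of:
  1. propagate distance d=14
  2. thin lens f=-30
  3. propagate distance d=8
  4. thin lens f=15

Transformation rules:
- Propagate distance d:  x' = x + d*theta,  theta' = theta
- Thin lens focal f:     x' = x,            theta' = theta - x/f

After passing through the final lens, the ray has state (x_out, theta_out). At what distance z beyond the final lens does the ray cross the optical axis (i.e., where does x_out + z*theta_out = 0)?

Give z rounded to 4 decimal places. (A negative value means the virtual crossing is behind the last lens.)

Initial: x=9.0000 theta=0.0000
After 1 (propagate distance d=14): x=9.0000 theta=0.0000
After 2 (thin lens f=-30): x=9.0000 theta=0.3000
After 3 (propagate distance d=8): x=11.4000 theta=0.3000
After 4 (thin lens f=15): x=11.4000 theta=-0.4600
z_focus = -x_out/theta_out = -(11.4000)/(-0.4600) = 570/23 ≈ 24.7826
Rounded to 4 decimal places: z = 24.7826

Answer: 24.7826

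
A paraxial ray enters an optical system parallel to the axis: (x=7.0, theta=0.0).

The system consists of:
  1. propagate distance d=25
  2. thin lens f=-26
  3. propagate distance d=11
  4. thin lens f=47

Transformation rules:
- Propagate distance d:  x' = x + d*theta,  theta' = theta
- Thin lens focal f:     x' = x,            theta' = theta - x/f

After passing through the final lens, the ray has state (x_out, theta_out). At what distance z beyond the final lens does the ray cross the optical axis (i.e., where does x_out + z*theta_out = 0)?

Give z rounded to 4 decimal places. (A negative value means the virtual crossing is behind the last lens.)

Initial: x=7.0000 theta=0.0000
After 1 (propagate distance d=25): x=7.0000 theta=0.0000
After 2 (thin lens f=-26): x=7.0000 theta=7/26 (≈0.2692)
After 3 (propagate distance d=11): x=259/26 (≈9.9615) theta=7/26 (≈0.2692)
After 4 (thin lens f=47): x=259/26 (≈9.9615) theta=35/611 (≈0.0573)
z_focus = -x_out/theta_out = -(259/26)/(35/611) = -173.9000
Rounded to 4 decimal places: z = -173.9000

Answer: -173.9000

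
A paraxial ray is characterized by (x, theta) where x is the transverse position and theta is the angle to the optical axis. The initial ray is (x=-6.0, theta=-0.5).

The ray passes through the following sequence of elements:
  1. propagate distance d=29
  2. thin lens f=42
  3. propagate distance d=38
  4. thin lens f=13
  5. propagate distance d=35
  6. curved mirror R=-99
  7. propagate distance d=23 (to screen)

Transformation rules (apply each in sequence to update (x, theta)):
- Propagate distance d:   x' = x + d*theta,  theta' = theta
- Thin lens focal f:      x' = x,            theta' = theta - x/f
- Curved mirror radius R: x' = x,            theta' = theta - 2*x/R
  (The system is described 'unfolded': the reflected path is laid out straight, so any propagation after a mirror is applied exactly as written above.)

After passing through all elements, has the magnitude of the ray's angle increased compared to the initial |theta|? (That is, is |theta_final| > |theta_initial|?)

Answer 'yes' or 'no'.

Answer: yes

Derivation:
Initial: x=-6.0000 theta=-0.5000
After 1 (propagate distance d=29): x=-20.5000 theta=-0.5000
After 2 (thin lens f=42): x=-20.5000 theta=-1/84 (≈-0.0119)
After 3 (propagate distance d=38): x=-440/21 (≈-20.9524) theta=-1/84 (≈-0.0119)
After 4 (thin lens f=13): x=-440/21 (≈-20.9524) theta=1747/1092 (≈1.5998)
After 5 (propagate distance d=35): x=12755/364 (≈35.0412) theta=1747/1092 (≈1.5998)
After 6 (curved mirror R=-99): x=12755/364 (≈35.0412) theta=6397/2772 (≈2.3077)
After 7 (propagate distance d=23 (to screen)): x=793862/9009 (≈88.1188) theta=6397/2772 (≈2.3077)
|theta_initial|=0.5000 |theta_final|=6397/2772 (≈2.3077) -> increased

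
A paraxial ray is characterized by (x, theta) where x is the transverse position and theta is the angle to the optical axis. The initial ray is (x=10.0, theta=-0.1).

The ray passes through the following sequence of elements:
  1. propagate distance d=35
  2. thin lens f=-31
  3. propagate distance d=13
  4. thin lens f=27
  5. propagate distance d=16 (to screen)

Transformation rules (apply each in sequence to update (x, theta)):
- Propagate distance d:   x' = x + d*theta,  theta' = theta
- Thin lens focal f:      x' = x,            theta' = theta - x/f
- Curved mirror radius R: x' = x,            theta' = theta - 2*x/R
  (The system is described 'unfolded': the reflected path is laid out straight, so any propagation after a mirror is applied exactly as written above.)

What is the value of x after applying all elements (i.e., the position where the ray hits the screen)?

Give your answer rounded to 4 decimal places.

Answer: 4.9839

Derivation:
Initial: x=10.0000 theta=-0.1000
After 1 (propagate distance d=35): x=6.5000 theta=-0.1000
After 2 (thin lens f=-31): x=6.5000 theta=17/155 (≈0.1097)
After 3 (propagate distance d=13): x=2457/310 (≈7.9258) theta=17/155 (≈0.1097)
After 4 (thin lens f=27): x=2457/310 (≈7.9258) theta=-57/310 (≈-0.1839)
After 5 (propagate distance d=16 (to screen)): x=309/62 (≈4.9839) theta=-57/310 (≈-0.1839)
Rounded to 4 decimal places: x = 4.9839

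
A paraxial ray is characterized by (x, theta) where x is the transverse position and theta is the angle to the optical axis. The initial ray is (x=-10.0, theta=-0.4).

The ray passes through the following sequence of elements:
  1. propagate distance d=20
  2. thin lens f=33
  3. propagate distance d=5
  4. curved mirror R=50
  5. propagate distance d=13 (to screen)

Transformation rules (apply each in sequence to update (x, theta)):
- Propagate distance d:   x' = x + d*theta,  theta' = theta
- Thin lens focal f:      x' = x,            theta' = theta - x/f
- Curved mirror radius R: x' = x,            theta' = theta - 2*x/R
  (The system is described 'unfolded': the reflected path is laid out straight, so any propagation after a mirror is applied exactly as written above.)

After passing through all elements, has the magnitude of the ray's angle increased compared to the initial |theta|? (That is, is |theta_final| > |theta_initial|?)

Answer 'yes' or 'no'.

Initial: x=-10.0000 theta=-0.4000
After 1 (propagate distance d=20): x=-18.0000 theta=-0.4000
After 2 (thin lens f=33): x=-18.0000 theta=8/55 (≈0.1455)
After 3 (propagate distance d=5): x=-190/11 (≈-17.2727) theta=8/55 (≈0.1455)
After 4 (curved mirror R=50): x=-190/11 (≈-17.2727) theta=46/55 (≈0.8364)
After 5 (propagate distance d=13 (to screen)): x=-6.4000 theta=46/55 (≈0.8364)
|theta_initial|=0.4000 |theta_final|=46/55 (≈0.8364) -> increased

Answer: yes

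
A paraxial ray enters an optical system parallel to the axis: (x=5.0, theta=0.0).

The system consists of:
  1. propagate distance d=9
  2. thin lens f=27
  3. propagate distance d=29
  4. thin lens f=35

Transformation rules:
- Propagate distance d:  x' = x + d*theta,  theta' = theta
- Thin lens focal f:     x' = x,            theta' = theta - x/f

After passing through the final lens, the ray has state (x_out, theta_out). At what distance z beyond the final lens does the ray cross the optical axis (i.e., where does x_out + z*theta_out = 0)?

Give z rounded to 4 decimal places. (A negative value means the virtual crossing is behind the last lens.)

Initial: x=5.0000 theta=0.0000
After 1 (propagate distance d=9): x=5.0000 theta=0.0000
After 2 (thin lens f=27): x=5.0000 theta=-5/27 (≈-0.1852)
After 3 (propagate distance d=29): x=-10/27 (≈-0.3704) theta=-5/27 (≈-0.1852)
After 4 (thin lens f=35): x=-10/27 (≈-0.3704) theta=-11/63 (≈-0.1746)
z_focus = -x_out/theta_out = -(-10/27)/(-11/63) = -70/33 ≈ -2.1212
Rounded to 4 decimal places: z = -2.1212

Answer: -2.1212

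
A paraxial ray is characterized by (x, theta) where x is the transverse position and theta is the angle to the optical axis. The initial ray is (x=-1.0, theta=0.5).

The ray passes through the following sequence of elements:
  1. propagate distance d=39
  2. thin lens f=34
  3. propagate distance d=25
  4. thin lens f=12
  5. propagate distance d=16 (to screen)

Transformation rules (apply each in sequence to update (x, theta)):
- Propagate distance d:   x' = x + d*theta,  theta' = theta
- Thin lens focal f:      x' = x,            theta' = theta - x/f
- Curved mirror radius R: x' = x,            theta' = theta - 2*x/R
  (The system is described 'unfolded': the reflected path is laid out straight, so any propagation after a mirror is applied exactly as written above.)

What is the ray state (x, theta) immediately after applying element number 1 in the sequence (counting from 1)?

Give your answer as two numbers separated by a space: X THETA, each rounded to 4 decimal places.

Answer: 18.5000 0.5000

Derivation:
Initial: x=-1.0000 theta=0.5000
After 1 (propagate distance d=39): x=18.5000 theta=0.5000
Rounded to 4 decimal places: x = 18.5000, theta = 0.5000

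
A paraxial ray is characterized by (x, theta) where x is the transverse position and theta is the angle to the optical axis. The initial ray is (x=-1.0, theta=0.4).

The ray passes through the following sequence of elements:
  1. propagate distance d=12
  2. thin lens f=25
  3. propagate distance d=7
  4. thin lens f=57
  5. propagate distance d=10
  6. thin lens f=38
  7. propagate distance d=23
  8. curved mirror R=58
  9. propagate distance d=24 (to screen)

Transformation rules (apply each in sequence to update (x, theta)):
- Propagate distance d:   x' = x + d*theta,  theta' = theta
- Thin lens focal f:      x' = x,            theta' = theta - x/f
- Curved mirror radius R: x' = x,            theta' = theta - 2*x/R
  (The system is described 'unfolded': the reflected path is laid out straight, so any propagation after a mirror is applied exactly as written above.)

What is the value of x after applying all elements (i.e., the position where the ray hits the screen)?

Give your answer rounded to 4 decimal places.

Initial: x=-1.0000 theta=0.4000
After 1 (propagate distance d=12): x=3.8000 theta=0.4000
After 2 (thin lens f=25): x=3.8000 theta=0.2480
After 3 (propagate distance d=7): x=5.5360 theta=0.2480
After 4 (thin lens f=57): x=5.5360 theta=43/285 (≈0.1509)
After 5 (propagate distance d=10): x=50194/7125 (≈7.0448) theta=43/285 (≈0.1509)
After 6 (thin lens f=38): x=50194/7125 (≈7.0448) theta=-4672/135375 (≈-0.0345)
After 7 (propagate distance d=23): x=169246/27075 (≈6.2510) theta=-4672/135375 (≈-0.0345)
After 8 (curved mirror R=58): x=169246/27075 (≈6.2510) theta=-981718/3925875 (≈-0.2501)
After 9 (propagate distance d=24 (to screen)): x=979438/3925875 (≈0.2495) theta=-981718/3925875 (≈-0.2501)
Rounded to 4 decimal places: x = 0.2495

Answer: 0.2495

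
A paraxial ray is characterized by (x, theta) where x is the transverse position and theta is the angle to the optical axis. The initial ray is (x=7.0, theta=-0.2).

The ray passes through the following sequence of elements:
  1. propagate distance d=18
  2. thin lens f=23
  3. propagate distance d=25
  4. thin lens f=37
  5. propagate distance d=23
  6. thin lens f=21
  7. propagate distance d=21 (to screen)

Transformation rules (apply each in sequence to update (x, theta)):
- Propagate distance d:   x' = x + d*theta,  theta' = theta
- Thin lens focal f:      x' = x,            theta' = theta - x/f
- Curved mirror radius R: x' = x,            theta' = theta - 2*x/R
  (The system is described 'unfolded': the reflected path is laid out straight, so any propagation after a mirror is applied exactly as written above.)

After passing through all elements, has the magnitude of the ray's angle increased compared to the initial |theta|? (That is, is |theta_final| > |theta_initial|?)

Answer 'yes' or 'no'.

Answer: yes

Derivation:
Initial: x=7.0000 theta=-0.2000
After 1 (propagate distance d=18): x=3.4000 theta=-0.2000
After 2 (thin lens f=23): x=3.4000 theta=-8/23 (≈-0.3478)
After 3 (propagate distance d=25): x=-609/115 (≈-5.2957) theta=-8/23 (≈-0.3478)
After 4 (thin lens f=37): x=-609/115 (≈-5.2957) theta=-871/4255 (≈-0.2047)
After 5 (propagate distance d=23): x=-42566/4255 (≈-10.0038) theta=-871/4255 (≈-0.2047)
After 6 (thin lens f=21): x=-42566/4255 (≈-10.0038) theta=4855/17871 (≈0.2717)
After 7 (propagate distance d=21 (to screen)): x=-18291/4255 (≈-4.2987) theta=4855/17871 (≈0.2717)
|theta_initial|=0.2000 |theta_final|=4855/17871 (≈0.2717) -> increased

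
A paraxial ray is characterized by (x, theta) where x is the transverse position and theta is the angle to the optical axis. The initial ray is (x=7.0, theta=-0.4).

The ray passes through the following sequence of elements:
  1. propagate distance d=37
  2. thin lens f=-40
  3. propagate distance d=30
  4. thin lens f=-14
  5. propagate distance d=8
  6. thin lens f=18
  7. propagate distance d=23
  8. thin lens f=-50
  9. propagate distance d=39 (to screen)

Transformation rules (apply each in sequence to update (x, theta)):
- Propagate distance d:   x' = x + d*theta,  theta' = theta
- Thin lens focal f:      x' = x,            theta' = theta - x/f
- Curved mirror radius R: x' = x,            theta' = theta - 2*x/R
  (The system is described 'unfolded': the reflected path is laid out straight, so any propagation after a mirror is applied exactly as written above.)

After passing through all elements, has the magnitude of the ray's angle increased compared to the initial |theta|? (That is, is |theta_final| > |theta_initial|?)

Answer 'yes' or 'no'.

Answer: yes

Derivation:
Initial: x=7.0000 theta=-0.4000
After 1 (propagate distance d=37): x=-7.8000 theta=-0.4000
After 2 (thin lens f=-40): x=-7.8000 theta=-0.5950
After 3 (propagate distance d=30): x=-25.6500 theta=-0.5950
After 4 (thin lens f=-14): x=-25.6500 theta=-1699/700 (≈-2.4271)
After 5 (propagate distance d=8): x=-31547/700 (≈-45.0671) theta=-1699/700 (≈-2.4271)
After 6 (thin lens f=18): x=-31547/700 (≈-45.0671) theta=193/2520 (≈0.0766)
After 7 (propagate distance d=23): x=-545651/12600 (≈-43.3056) theta=193/2520 (≈0.0766)
After 8 (thin lens f=-50): x=-545651/12600 (≈-43.3056) theta=-497401/630000 (≈-0.7895)
After 9 (propagate distance d=39 (to screen)): x=-46681189/630000 (≈-74.0971) theta=-497401/630000 (≈-0.7895)
|theta_initial|=0.4000 |theta_final|=497401/630000 (≈0.7895) -> increased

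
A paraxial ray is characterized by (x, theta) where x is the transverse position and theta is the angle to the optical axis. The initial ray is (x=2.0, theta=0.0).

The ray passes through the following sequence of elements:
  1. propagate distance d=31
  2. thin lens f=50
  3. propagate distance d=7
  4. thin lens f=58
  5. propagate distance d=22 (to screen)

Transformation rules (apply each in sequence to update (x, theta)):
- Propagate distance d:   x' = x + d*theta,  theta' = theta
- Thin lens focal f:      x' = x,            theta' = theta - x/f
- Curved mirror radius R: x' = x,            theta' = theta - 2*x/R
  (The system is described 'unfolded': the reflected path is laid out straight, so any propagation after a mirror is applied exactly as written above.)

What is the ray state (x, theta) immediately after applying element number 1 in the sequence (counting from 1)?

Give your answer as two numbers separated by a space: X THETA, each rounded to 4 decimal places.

Initial: x=2.0000 theta=0.0000
After 1 (propagate distance d=31): x=2.0000 theta=0.0000
Rounded to 4 decimal places: x = 2.0000, theta = 0.0000

Answer: 2.0000 0.0000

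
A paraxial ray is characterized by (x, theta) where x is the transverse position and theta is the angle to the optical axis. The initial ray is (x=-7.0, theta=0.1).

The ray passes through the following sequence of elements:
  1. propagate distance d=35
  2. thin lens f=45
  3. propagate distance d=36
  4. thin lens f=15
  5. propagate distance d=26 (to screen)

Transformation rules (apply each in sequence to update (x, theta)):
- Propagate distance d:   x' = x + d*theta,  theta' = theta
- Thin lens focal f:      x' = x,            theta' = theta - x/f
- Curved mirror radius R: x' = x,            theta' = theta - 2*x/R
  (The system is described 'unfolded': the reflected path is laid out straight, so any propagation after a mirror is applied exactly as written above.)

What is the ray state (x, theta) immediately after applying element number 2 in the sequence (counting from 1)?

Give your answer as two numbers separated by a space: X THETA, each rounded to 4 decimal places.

Initial: x=-7.0000 theta=0.1000
After 1 (propagate distance d=35): x=-3.5000 theta=0.1000
After 2 (thin lens f=45): x=-3.5000 theta=8/45 (≈0.1778)
Rounded to 4 decimal places: x = -3.5000, theta = 0.1778

Answer: -3.5000 0.1778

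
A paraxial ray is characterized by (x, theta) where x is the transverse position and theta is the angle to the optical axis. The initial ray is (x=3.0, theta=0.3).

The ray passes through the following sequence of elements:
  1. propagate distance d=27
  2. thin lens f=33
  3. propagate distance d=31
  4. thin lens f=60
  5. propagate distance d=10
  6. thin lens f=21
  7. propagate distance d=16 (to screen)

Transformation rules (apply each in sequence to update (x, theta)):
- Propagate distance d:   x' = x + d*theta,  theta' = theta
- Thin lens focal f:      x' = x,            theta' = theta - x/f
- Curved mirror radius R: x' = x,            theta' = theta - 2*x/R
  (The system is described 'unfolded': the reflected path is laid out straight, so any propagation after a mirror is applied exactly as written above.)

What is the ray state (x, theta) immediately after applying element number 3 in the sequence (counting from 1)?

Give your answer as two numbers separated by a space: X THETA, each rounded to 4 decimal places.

Initial: x=3.0000 theta=0.3000
After 1 (propagate distance d=27): x=11.1000 theta=0.3000
After 2 (thin lens f=33): x=11.1000 theta=-2/55 (≈-0.0364)
After 3 (propagate distance d=31): x=1097/110 (≈9.9727) theta=-2/55 (≈-0.0364)
Rounded to 4 decimal places: x = 9.9727, theta = -0.0364

Answer: 9.9727 -0.0364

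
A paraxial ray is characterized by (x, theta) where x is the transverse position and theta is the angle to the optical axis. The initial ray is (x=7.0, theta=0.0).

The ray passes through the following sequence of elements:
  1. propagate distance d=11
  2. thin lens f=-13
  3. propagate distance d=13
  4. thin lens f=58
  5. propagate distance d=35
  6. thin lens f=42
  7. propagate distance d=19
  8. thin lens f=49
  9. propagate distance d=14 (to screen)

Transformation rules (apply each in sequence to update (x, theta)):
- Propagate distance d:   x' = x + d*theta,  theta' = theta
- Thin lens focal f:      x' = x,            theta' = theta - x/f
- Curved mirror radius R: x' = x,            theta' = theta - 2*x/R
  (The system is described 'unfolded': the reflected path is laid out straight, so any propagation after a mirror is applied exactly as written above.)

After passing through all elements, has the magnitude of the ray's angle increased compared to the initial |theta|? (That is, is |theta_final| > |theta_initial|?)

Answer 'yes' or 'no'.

Initial: x=7.0000 theta=0.0000
After 1 (propagate distance d=11): x=7.0000 theta=0.0000
After 2 (thin lens f=-13): x=7.0000 theta=7/13 (≈0.5385)
After 3 (propagate distance d=13): x=14.0000 theta=7/13 (≈0.5385)
After 4 (thin lens f=58): x=14.0000 theta=112/377 (≈0.2971)
After 5 (propagate distance d=35): x=9198/377 (≈24.3979) theta=112/377 (≈0.2971)
After 6 (thin lens f=42): x=9198/377 (≈24.3979) theta=-107/377 (≈-0.2838)
After 7 (propagate distance d=19): x=7165/377 (≈19.0053) theta=-107/377 (≈-0.2838)
After 8 (thin lens f=49): x=7165/377 (≈19.0053) theta=-12408/18473 (≈-0.6717)
After 9 (propagate distance d=14 (to screen)): x=25339/2639 (≈9.6017) theta=-12408/18473 (≈-0.6717)
|theta_initial|=0.0000 |theta_final|=12408/18473 (≈0.6717) -> increased

Answer: yes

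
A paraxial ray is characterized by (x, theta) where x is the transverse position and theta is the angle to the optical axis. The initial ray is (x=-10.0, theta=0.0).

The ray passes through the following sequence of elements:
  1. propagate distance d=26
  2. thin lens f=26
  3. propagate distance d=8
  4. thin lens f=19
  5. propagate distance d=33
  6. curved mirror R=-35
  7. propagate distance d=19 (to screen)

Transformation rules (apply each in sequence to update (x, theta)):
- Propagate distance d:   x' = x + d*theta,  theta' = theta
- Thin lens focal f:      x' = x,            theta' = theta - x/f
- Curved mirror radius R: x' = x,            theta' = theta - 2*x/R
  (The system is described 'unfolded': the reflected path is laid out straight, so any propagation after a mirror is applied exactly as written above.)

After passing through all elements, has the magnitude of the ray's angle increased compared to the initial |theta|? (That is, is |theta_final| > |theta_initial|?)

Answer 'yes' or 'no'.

Initial: x=-10.0000 theta=0.0000
After 1 (propagate distance d=26): x=-10.0000 theta=0.0000
After 2 (thin lens f=26): x=-10.0000 theta=5/13 (≈0.3846)
After 3 (propagate distance d=8): x=-90/13 (≈-6.9231) theta=5/13 (≈0.3846)
After 4 (thin lens f=19): x=-90/13 (≈-6.9231) theta=185/247 (≈0.7490)
After 5 (propagate distance d=33): x=4395/247 (≈17.7935) theta=185/247 (≈0.7490)
After 6 (curved mirror R=-35): x=4395/247 (≈17.7935) theta=3053/1729 (≈1.7658)
After 7 (propagate distance d=19 (to screen)): x=88772/1729 (≈51.3430) theta=3053/1729 (≈1.7658)
|theta_initial|=0.0000 |theta_final|=3053/1729 (≈1.7658) -> increased

Answer: yes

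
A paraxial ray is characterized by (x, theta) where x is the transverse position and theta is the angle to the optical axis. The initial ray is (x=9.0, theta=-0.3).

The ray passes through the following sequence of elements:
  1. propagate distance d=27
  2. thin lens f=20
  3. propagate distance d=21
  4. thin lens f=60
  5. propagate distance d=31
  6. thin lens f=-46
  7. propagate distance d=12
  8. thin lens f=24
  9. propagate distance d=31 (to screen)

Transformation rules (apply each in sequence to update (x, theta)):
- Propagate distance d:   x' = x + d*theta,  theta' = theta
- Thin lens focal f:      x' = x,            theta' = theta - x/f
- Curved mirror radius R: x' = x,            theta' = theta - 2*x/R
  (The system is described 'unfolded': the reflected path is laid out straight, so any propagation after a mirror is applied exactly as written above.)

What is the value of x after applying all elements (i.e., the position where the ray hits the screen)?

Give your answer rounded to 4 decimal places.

Initial: x=9.0000 theta=-0.3000
After 1 (propagate distance d=27): x=0.9000 theta=-0.3000
After 2 (thin lens f=20): x=0.9000 theta=-0.3450
After 3 (propagate distance d=21): x=-6.3450 theta=-0.3450
After 4 (thin lens f=60): x=-6.3450 theta=-957/4000 (≈-0.2393)
After 5 (propagate distance d=31): x=-55047/4000 (≈-13.7618) theta=-957/4000 (≈-0.2393)
After 6 (thin lens f=-46): x=-55047/4000 (≈-13.7618) theta=-99069/184000 (≈-0.5384)
After 7 (propagate distance d=12): x=-372099/18400 (≈-20.2228) theta=-99069/184000 (≈-0.5384)
After 8 (thin lens f=24): x=-372099/18400 (≈-20.2228) theta=223889/736000 (≈0.3042)
After 9 (propagate distance d=31 (to screen)): x=-7943401/736000 (≈-10.7927) theta=223889/736000 (≈0.3042)
Rounded to 4 decimal places: x = -10.7927

Answer: -10.7927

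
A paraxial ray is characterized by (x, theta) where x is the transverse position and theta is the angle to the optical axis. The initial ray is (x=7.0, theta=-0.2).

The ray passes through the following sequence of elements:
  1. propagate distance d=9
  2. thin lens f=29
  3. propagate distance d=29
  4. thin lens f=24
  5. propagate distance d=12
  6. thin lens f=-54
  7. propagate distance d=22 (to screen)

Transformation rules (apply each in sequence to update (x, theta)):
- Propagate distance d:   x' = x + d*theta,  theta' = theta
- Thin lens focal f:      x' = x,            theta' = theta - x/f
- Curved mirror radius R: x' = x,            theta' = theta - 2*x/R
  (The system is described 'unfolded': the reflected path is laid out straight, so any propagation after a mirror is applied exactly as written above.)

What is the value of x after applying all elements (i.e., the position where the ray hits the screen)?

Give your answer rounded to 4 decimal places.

Answer: -13.5158

Derivation:
Initial: x=7.0000 theta=-0.2000
After 1 (propagate distance d=9): x=5.2000 theta=-0.2000
After 2 (thin lens f=29): x=5.2000 theta=-11/29 (≈-0.3793)
After 3 (propagate distance d=29): x=-5.8000 theta=-11/29 (≈-0.3793)
After 4 (thin lens f=24): x=-5.8000 theta=-479/3480 (≈-0.1376)
After 5 (propagate distance d=12): x=-2161/290 (≈-7.4517) theta=-479/3480 (≈-0.1376)
After 6 (thin lens f=-54): x=-2161/290 (≈-7.4517) theta=-8633/31320 (≈-0.2756)
After 7 (propagate distance d=22 (to screen)): x=-211657/15660 (≈-13.5158) theta=-8633/31320 (≈-0.2756)
Rounded to 4 decimal places: x = -13.5158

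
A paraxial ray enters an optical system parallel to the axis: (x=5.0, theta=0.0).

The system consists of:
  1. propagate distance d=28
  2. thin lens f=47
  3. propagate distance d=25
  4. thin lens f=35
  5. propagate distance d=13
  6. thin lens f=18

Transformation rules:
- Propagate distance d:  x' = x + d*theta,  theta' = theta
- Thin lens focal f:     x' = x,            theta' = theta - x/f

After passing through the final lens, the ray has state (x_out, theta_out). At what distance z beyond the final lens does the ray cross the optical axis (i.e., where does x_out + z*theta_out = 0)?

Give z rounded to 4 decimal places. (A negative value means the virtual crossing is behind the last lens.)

Answer: 0.4948

Derivation:
Initial: x=5.0000 theta=0.0000
After 1 (propagate distance d=28): x=5.0000 theta=0.0000
After 2 (thin lens f=47): x=5.0000 theta=-5/47 (≈-0.1064)
After 3 (propagate distance d=25): x=110/47 (≈2.3404) theta=-5/47 (≈-0.1064)
After 4 (thin lens f=35): x=110/47 (≈2.3404) theta=-57/329 (≈-0.1733)
After 5 (propagate distance d=13): x=29/329 (≈0.0881) theta=-57/329 (≈-0.1733)
After 6 (thin lens f=18): x=29/329 (≈0.0881) theta=-1055/5922 (≈-0.1781)
z_focus = -x_out/theta_out = -(29/329)/(-1055/5922) = 522/1055 ≈ 0.4948
Rounded to 4 decimal places: z = 0.4948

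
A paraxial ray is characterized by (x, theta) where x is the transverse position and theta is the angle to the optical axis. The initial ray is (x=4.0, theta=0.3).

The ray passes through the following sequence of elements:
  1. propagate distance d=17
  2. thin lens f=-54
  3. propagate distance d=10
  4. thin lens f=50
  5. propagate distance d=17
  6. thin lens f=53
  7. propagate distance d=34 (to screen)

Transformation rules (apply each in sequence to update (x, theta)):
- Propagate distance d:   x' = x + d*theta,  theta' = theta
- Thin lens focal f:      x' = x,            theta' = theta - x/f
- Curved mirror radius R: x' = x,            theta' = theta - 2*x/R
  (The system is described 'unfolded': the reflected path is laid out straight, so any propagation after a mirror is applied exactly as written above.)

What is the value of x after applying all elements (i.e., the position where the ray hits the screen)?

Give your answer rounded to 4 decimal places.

Initial: x=4.0000 theta=0.3000
After 1 (propagate distance d=17): x=9.1000 theta=0.3000
After 2 (thin lens f=-54): x=9.1000 theta=253/540 (≈0.4685)
After 3 (propagate distance d=10): x=1861/135 (≈13.7852) theta=253/540 (≈0.4685)
After 4 (thin lens f=50): x=1861/135 (≈13.7852) theta=2603/13500 (≈0.1928)
After 5 (propagate distance d=17): x=230351/13500 (≈17.0630) theta=2603/13500 (≈0.1928)
After 6 (thin lens f=53): x=230351/13500 (≈17.0630) theta=-23098/178875 (≈-0.1291)
After 7 (propagate distance d=34 (to screen)): x=13433/1060 (≈12.6726) theta=-23098/178875 (≈-0.1291)
Rounded to 4 decimal places: x = 12.6726

Answer: 12.6726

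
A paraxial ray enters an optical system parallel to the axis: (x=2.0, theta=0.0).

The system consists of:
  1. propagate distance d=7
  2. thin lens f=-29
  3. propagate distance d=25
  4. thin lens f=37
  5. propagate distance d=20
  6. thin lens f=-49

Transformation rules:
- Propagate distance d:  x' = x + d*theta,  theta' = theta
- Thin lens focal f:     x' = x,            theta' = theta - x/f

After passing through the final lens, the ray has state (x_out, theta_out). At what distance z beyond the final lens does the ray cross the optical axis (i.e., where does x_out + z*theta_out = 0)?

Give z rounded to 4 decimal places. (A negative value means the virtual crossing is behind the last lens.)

Answer: -98.4752

Derivation:
Initial: x=2.0000 theta=0.0000
After 1 (propagate distance d=7): x=2.0000 theta=0.0000
After 2 (thin lens f=-29): x=2.0000 theta=2/29 (≈0.0690)
After 3 (propagate distance d=25): x=108/29 (≈3.7241) theta=2/29 (≈0.0690)
After 4 (thin lens f=37): x=108/29 (≈3.7241) theta=-34/1073 (≈-0.0317)
After 5 (propagate distance d=20): x=3316/1073 (≈3.0904) theta=-34/1073 (≈-0.0317)
After 6 (thin lens f=-49): x=3316/1073 (≈3.0904) theta=1650/52577 (≈0.0314)
z_focus = -x_out/theta_out = -(3316/1073)/(1650/52577) = -81242/825 ≈ -98.4752
Rounded to 4 decimal places: z = -98.4752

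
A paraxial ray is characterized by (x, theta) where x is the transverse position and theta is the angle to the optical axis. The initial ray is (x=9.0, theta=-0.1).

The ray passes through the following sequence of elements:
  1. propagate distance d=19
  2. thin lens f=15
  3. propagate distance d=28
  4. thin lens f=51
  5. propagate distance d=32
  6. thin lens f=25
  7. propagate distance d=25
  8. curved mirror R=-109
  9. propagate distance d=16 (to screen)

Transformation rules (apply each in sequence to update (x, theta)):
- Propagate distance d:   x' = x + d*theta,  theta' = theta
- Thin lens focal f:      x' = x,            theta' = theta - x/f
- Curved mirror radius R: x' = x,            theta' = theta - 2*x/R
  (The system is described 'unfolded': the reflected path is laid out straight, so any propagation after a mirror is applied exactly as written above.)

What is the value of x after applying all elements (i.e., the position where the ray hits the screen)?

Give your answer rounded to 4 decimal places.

Answer: -5.3517

Derivation:
Initial: x=9.0000 theta=-0.1000
After 1 (propagate distance d=19): x=7.1000 theta=-0.1000
After 2 (thin lens f=15): x=7.1000 theta=-43/75 (≈-0.5733)
After 3 (propagate distance d=28): x=-1343/150 (≈-8.9533) theta=-43/75 (≈-0.5733)
After 4 (thin lens f=51): x=-1343/150 (≈-8.9533) theta=-179/450 (≈-0.3978)
After 5 (propagate distance d=32): x=-9757/450 (≈-21.6822) theta=-179/450 (≈-0.3978)
After 6 (thin lens f=25): x=-9757/450 (≈-21.6822) theta=2641/5625 (≈0.4695)
After 7 (propagate distance d=25): x=-179/18 (≈-9.9444) theta=2641/5625 (≈0.4695)
After 8 (curved mirror R=-109): x=-179/18 (≈-9.9444) theta=175994/613125 (≈0.2870)
After 9 (propagate distance d=16 (to screen)): x=-6562567/1226250 (≈-5.3517) theta=175994/613125 (≈0.2870)
Rounded to 4 decimal places: x = -5.3517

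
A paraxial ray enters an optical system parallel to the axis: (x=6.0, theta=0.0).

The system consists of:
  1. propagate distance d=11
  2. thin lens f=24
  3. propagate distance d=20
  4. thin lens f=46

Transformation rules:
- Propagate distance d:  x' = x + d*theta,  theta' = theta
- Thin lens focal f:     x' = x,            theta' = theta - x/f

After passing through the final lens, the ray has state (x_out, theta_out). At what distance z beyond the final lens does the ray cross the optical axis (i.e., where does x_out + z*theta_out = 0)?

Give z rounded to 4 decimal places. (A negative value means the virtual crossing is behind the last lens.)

Initial: x=6.0000 theta=0.0000
After 1 (propagate distance d=11): x=6.0000 theta=0.0000
After 2 (thin lens f=24): x=6.0000 theta=-0.2500
After 3 (propagate distance d=20): x=1.0000 theta=-0.2500
After 4 (thin lens f=46): x=1.0000 theta=-25/92 (≈-0.2717)
z_focus = -x_out/theta_out = -(1.0000)/(-25/92) = 3.6800
Rounded to 4 decimal places: z = 3.6800

Answer: 3.6800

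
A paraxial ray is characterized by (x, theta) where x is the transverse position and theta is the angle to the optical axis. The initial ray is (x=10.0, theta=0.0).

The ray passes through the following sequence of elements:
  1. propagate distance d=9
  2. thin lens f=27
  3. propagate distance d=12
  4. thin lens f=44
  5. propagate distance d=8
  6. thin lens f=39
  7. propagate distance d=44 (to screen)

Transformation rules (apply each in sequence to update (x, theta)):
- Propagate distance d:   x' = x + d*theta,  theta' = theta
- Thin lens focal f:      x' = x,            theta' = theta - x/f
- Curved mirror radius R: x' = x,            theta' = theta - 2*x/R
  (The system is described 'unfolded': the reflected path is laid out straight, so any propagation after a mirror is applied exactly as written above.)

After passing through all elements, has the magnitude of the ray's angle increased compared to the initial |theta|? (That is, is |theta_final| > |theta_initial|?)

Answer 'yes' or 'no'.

Initial: x=10.0000 theta=0.0000
After 1 (propagate distance d=9): x=10.0000 theta=0.0000
After 2 (thin lens f=27): x=10.0000 theta=-10/27 (≈-0.3704)
After 3 (propagate distance d=12): x=50/9 (≈5.5556) theta=-10/27 (≈-0.3704)
After 4 (thin lens f=44): x=50/9 (≈5.5556) theta=-295/594 (≈-0.4966)
After 5 (propagate distance d=8): x=470/297 (≈1.5825) theta=-295/594 (≈-0.4966)
After 6 (thin lens f=39): x=470/297 (≈1.5825) theta=-12445/23166 (≈-0.5372)
After 7 (propagate distance d=44 (to screen)): x=-255460/11583 (≈-22.0547) theta=-12445/23166 (≈-0.5372)
|theta_initial|=0.0000 |theta_final|=12445/23166 (≈0.5372) -> increased

Answer: yes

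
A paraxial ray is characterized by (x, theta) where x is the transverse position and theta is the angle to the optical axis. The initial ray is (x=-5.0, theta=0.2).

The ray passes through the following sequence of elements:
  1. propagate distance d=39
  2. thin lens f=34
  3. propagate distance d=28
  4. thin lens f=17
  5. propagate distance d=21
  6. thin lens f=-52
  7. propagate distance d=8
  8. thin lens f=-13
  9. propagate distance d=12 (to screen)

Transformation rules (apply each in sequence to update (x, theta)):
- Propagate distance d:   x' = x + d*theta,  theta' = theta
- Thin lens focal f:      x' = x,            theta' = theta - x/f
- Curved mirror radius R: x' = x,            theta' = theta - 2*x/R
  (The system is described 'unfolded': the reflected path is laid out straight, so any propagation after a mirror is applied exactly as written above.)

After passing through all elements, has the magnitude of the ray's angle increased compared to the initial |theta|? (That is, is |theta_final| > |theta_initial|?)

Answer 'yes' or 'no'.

Answer: yes

Derivation:
Initial: x=-5.0000 theta=0.2000
After 1 (propagate distance d=39): x=2.8000 theta=0.2000
After 2 (thin lens f=34): x=2.8000 theta=2/17 (≈0.1176)
After 3 (propagate distance d=28): x=518/85 (≈6.0941) theta=2/17 (≈0.1176)
After 4 (thin lens f=17): x=518/85 (≈6.0941) theta=-348/1445 (≈-0.2408)
After 5 (propagate distance d=21): x=1498/1445 (≈1.0367) theta=-348/1445 (≈-0.2408)
After 6 (thin lens f=-52): x=1498/1445 (≈1.0367) theta=-8299/37570 (≈-0.2209)
After 7 (propagate distance d=8): x=-13722/18785 (≈-0.7305) theta=-8299/37570 (≈-0.2209)
After 8 (thin lens f=-13): x=-13722/18785 (≈-0.7305) theta=-135331/488410 (≈-0.2771)
After 9 (propagate distance d=12 (to screen)): x=-990372/244205 (≈-4.0555) theta=-135331/488410 (≈-0.2771)
|theta_initial|=0.2000 |theta_final|=135331/488410 (≈0.2771) -> increased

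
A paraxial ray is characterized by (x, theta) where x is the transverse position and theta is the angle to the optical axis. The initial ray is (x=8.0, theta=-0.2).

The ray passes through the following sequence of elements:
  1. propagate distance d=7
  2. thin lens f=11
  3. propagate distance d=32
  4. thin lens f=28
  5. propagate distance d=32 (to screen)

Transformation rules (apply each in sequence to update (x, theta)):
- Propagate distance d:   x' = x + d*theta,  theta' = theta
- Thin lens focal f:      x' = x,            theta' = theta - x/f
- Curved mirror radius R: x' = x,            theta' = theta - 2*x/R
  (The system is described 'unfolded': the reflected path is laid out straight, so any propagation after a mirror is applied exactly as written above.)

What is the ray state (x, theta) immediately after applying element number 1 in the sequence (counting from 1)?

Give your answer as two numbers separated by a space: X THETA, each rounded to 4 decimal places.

Answer: 6.6000 -0.2000

Derivation:
Initial: x=8.0000 theta=-0.2000
After 1 (propagate distance d=7): x=6.6000 theta=-0.2000
Rounded to 4 decimal places: x = 6.6000, theta = -0.2000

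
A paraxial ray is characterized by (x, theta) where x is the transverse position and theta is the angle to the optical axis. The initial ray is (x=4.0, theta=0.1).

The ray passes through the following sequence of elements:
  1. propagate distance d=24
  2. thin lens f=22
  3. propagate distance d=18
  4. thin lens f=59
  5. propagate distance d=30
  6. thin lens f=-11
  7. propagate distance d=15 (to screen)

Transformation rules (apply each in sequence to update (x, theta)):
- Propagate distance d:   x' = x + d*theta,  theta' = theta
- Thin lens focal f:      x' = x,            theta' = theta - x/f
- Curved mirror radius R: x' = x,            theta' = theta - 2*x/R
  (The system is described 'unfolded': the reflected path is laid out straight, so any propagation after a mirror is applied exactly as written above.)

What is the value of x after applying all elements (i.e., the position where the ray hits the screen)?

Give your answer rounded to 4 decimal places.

Initial: x=4.0000 theta=0.1000
After 1 (propagate distance d=24): x=6.4000 theta=0.1000
After 2 (thin lens f=22): x=6.4000 theta=-21/110 (≈-0.1909)
After 3 (propagate distance d=18): x=163/55 (≈2.9636) theta=-21/110 (≈-0.1909)
After 4 (thin lens f=59): x=163/55 (≈2.9636) theta=-313/1298 (≈-0.2411)
After 5 (propagate distance d=30): x=-13858/3245 (≈-4.2706) theta=-313/1298 (≈-0.2411)
After 6 (thin lens f=-11): x=-13858/3245 (≈-4.2706) theta=-44931/71390 (≈-0.6294)
After 7 (propagate distance d=15 (to screen)): x=-978841/71390 (≈-13.7112) theta=-44931/71390 (≈-0.6294)
Rounded to 4 decimal places: x = -13.7112

Answer: -13.7112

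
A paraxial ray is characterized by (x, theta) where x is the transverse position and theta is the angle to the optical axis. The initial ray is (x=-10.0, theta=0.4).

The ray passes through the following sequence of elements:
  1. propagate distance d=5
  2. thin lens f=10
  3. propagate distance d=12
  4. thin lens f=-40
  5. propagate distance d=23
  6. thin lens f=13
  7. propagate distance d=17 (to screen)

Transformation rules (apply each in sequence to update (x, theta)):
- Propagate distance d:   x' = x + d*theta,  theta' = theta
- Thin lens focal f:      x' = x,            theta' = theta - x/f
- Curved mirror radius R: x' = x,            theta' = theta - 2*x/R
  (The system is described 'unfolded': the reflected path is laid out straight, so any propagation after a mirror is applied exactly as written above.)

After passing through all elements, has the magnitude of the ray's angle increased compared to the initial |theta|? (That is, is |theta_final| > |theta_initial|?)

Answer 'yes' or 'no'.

Initial: x=-10.0000 theta=0.4000
After 1 (propagate distance d=5): x=-8.0000 theta=0.4000
After 2 (thin lens f=10): x=-8.0000 theta=1.2000
After 3 (propagate distance d=12): x=6.4000 theta=1.2000
After 4 (thin lens f=-40): x=6.4000 theta=1.3600
After 5 (propagate distance d=23): x=37.6800 theta=1.3600
After 6 (thin lens f=13): x=37.6800 theta=-20/13 (≈-1.5385)
After 7 (propagate distance d=17 (to screen)): x=3746/325 (≈11.5262) theta=-20/13 (≈-1.5385)
|theta_initial|=0.4000 |theta_final|=20/13 (≈1.5385) -> increased

Answer: yes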